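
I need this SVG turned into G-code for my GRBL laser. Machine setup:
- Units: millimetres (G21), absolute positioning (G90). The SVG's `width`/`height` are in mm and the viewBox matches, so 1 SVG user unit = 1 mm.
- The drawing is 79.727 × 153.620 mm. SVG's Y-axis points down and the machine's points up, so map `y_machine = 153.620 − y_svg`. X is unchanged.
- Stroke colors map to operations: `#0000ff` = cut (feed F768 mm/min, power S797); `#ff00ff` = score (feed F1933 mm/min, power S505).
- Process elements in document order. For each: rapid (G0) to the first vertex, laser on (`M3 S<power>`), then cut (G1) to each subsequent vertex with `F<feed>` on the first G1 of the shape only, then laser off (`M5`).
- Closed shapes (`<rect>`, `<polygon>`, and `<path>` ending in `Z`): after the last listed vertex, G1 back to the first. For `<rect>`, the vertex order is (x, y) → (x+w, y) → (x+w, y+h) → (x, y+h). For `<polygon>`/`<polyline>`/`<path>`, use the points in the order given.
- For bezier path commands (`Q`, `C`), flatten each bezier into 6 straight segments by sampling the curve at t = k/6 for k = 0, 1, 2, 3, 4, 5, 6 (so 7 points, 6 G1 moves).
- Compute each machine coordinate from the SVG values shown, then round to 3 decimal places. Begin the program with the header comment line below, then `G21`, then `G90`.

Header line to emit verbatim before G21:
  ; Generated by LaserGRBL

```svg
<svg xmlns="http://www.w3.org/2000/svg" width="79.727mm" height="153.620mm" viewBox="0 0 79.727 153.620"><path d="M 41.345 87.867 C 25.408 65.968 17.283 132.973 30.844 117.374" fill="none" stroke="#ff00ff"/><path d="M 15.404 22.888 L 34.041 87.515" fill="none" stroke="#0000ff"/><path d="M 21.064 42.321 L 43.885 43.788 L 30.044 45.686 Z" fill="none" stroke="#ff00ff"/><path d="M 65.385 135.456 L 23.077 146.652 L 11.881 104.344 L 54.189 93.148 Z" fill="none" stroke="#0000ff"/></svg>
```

1 u = 1 mm; y_m = 153.620 − y.

[1] `<path>` cubic bezier, #ff00ff→score S505 F1933: (41.345,65.753) → (34.092,70.088) → (28.526,64.369) → (25.033,53.362) → (23.998,41.830) → (25.806,34.536) → (30.844,36.246)

[2] `<path>` line segment, #0000ff→cut S797 F768: (15.404,130.732) → (34.041,66.105)

[3] `<path>` closed polygon, #ff00ff→score S505 F1933: (21.064,111.299) → (43.885,109.832) → (30.044,107.934) → (21.064,111.299) (closed)

[4] `<path>` regular polygon, #0000ff→cut S797 F768: (65.385,18.164) → (23.077,6.968) → (11.881,49.276) → (54.189,60.472) → (65.385,18.164) (closed)

; Generated by LaserGRBL
G21
G90
G0 X41.345 Y65.753
M3 S505
G1 X34.092 Y70.088 F1933
G1 X28.526 Y64.369
G1 X25.033 Y53.362
G1 X23.998 Y41.830
G1 X25.806 Y34.536
G1 X30.844 Y36.246
M5
G0 X15.404 Y130.732
M3 S797
G1 X34.041 Y66.105 F768
M5
G0 X21.064 Y111.299
M3 S505
G1 X43.885 Y109.832 F1933
G1 X30.044 Y107.934
G1 X21.064 Y111.299
M5
G0 X65.385 Y18.164
M3 S797
G1 X23.077 Y6.968 F768
G1 X11.881 Y49.276
G1 X54.189 Y60.472
G1 X65.385 Y18.164
M5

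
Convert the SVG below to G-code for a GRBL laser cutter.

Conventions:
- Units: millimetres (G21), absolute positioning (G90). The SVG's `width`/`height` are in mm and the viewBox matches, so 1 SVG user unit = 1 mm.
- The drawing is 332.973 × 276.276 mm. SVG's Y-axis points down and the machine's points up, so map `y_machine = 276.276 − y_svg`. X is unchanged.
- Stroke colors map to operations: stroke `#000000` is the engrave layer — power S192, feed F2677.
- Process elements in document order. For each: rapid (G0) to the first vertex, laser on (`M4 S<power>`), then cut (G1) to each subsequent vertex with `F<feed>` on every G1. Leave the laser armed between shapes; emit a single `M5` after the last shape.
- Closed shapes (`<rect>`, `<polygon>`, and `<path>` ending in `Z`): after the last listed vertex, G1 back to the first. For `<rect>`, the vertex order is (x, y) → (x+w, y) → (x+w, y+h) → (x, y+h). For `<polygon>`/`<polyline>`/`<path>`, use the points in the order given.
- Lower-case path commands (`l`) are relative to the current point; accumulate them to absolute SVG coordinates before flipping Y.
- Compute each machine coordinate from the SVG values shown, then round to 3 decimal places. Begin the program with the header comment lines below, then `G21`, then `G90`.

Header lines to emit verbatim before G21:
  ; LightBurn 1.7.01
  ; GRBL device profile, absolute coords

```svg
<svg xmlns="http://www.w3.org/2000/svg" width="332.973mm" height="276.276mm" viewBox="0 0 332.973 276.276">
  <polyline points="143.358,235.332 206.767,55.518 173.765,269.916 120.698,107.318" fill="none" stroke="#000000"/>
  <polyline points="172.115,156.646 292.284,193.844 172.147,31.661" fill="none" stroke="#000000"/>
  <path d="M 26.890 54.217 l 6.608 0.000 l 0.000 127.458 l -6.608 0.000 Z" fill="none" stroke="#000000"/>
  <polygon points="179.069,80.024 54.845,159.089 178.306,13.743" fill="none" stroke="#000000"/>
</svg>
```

; LightBurn 1.7.01
; GRBL device profile, absolute coords
G21
G90
G0 X143.358 Y40.944
M4 S192
G1 X206.767 Y220.758 F2677
G1 X173.765 Y6.360 F2677
G1 X120.698 Y168.958 F2677
G0 X172.115 Y119.630
M4 S192
G1 X292.284 Y82.432 F2677
G1 X172.147 Y244.615 F2677
G0 X26.890 Y222.059
M4 S192
G1 X33.498 Y222.059 F2677
G1 X33.498 Y94.601 F2677
G1 X26.890 Y94.601 F2677
G1 X26.890 Y222.059 F2677
G0 X179.069 Y196.252
M4 S192
G1 X54.845 Y117.187 F2677
G1 X178.306 Y262.533 F2677
G1 X179.069 Y196.252 F2677
M5

viewBox `0 0 332.973 276.276` with mm width/height → 1 unit = 1 mm. Flip: y_m = 276.276 − y_svg.

**Shape 1** — `<polyline>` open polyline, stroke `#000000` → engrave (S192, F2677). Machine vertices: (143.358,40.944) → (206.767,220.758) → (173.765,6.360) → (120.698,168.958). Open path.

**Shape 2** — `<polyline>` open polyline, stroke `#000000` → engrave (S192, F2677). Machine vertices: (172.115,119.630) → (292.284,82.432) → (172.147,244.615). Open path.

**Shape 3** — `<path>` rectangle, stroke `#000000` → engrave (S192, F2677). Machine vertices: (26.890,222.059) → (33.498,222.059) → (33.498,94.601) → (26.890,94.601) → (26.890,222.059). Closed: final G1 returns to the first vertex.

**Shape 4** — `<polygon>` closed polygon, stroke `#000000` → engrave (S192, F2677). Machine vertices: (179.069,196.252) → (54.845,117.187) → (178.306,262.533) → (179.069,196.252). Closed: final G1 returns to the first vertex.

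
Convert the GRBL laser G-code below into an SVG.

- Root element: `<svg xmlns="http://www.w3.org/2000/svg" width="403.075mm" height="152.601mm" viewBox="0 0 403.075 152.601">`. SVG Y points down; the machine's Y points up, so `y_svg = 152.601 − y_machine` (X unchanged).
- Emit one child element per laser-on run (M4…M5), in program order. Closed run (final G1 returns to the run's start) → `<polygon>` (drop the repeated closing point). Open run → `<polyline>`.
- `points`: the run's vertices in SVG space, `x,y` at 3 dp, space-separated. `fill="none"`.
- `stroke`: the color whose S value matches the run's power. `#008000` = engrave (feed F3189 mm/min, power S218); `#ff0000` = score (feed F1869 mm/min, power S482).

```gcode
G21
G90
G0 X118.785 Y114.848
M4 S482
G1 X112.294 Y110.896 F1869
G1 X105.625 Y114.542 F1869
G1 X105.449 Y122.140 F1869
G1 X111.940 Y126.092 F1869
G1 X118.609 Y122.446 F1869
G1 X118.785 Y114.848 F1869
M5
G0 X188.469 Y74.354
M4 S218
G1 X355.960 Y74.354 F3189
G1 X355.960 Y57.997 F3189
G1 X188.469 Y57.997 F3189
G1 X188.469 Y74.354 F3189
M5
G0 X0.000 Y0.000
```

y_svg = 152.601 − y_m.

[1] S482→`#ff0000` (score); closed run; points: 118.785,37.753 112.294,41.705 105.625,38.059 105.449,30.461 111.940,26.509 118.609,30.155

[2] S218→`#008000` (engrave); closed run; points: 188.469,78.247 355.960,78.247 355.960,94.604 188.469,94.604

<svg xmlns="http://www.w3.org/2000/svg" width="403.075mm" height="152.601mm" viewBox="0 0 403.075 152.601">
  <polygon points="118.785,37.753 112.294,41.705 105.625,38.059 105.449,30.461 111.940,26.509 118.609,30.155" fill="none" stroke="#ff0000"/>
  <polygon points="188.469,78.247 355.960,78.247 355.960,94.604 188.469,94.604" fill="none" stroke="#008000"/>
</svg>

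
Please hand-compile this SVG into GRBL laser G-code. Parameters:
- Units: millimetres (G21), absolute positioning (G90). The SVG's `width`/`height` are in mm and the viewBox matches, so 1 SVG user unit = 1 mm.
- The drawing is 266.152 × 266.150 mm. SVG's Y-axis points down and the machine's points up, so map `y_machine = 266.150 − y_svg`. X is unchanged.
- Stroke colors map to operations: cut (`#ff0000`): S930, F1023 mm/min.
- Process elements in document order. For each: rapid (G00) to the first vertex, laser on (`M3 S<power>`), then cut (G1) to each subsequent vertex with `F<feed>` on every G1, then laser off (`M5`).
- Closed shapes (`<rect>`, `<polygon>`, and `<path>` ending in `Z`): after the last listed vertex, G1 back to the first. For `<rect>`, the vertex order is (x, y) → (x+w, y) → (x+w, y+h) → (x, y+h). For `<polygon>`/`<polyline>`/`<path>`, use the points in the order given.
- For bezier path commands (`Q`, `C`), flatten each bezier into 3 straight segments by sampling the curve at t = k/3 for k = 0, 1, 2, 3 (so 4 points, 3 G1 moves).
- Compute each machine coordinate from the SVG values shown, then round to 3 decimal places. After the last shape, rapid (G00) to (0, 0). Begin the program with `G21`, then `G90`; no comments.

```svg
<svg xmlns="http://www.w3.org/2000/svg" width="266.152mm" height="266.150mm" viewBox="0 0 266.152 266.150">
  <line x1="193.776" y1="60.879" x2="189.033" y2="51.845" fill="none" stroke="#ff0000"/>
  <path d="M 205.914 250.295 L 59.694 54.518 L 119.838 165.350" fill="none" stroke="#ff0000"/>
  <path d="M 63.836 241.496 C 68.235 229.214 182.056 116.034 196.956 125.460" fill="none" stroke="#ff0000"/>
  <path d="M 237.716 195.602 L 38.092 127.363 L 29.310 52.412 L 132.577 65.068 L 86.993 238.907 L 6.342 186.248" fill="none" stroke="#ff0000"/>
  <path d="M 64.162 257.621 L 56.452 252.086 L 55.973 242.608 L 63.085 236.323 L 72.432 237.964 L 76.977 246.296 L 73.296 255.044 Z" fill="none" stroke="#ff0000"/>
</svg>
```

G21
G90
G00 X193.776 Y205.271
M3 S930
G1 X189.033 Y214.305 F1023
M5
G00 X205.914 Y15.855
M3 S930
G1 X59.694 Y211.632 F1023
G1 X119.838 Y100.800 F1023
M5
G00 X63.836 Y24.654
M3 S930
G1 X96.993 Y62.291 F1023
G1 X156.799 Y117.525 F1023
G1 X196.956 Y140.690 F1023
M5
G00 X237.716 Y70.548
M3 S930
G1 X38.092 Y138.787 F1023
G1 X29.310 Y213.738 F1023
G1 X132.577 Y201.082 F1023
G1 X86.993 Y27.243 F1023
G1 X6.342 Y79.902 F1023
M5
G00 X64.162 Y8.529
M3 S930
G1 X56.452 Y14.064 F1023
G1 X55.973 Y23.542 F1023
G1 X63.085 Y29.827 F1023
G1 X72.432 Y28.186 F1023
G1 X76.977 Y19.854 F1023
G1 X73.296 Y11.106 F1023
G1 X64.162 Y8.529 F1023
M5
G00 X0.000 Y0.000

viewBox `0 0 266.152 266.150` with mm width/height → 1 unit = 1 mm. Flip: y_m = 266.150 − y_svg.

**Shape 1** — `<line>` line segment, stroke `#ff0000` → cut (S930, F1023). Machine vertices: (193.776,205.271) → (189.033,214.305). Open path.

**Shape 2** — `<path>` open polyline, stroke `#ff0000` → cut (S930, F1023). Machine vertices: (205.914,15.855) → (59.694,211.632) → (119.838,100.800). Open path.

**Shape 3** — `<path>` cubic bezier, stroke `#ff0000` → cut (S930, F1023). Control points (SVG): P0=(63.836,241.496), P1=(68.235,229.214), P2=(182.056,116.034), P3=(196.956,125.460); sampled at t=k/3. Machine vertices: (63.836,24.654) → (96.993,62.291) → (156.799,117.525) → (196.956,140.690). Open path.

**Shape 4** — `<path>` open polyline, stroke `#ff0000` → cut (S930, F1023). Machine vertices: (237.716,70.548) → (38.092,138.787) → (29.310,213.738) → (132.577,201.082) → (86.993,27.243) → (6.342,79.902). Open path.

**Shape 5** — `<path>` regular polygon, stroke `#ff0000` → cut (S930, F1023). Machine vertices: (64.162,8.529) → (56.452,14.064) → (55.973,23.542) → (63.085,29.827) → (72.432,28.186) → (76.977,19.854) → (73.296,11.106) → (64.162,8.529). Closed: final G1 returns to the first vertex.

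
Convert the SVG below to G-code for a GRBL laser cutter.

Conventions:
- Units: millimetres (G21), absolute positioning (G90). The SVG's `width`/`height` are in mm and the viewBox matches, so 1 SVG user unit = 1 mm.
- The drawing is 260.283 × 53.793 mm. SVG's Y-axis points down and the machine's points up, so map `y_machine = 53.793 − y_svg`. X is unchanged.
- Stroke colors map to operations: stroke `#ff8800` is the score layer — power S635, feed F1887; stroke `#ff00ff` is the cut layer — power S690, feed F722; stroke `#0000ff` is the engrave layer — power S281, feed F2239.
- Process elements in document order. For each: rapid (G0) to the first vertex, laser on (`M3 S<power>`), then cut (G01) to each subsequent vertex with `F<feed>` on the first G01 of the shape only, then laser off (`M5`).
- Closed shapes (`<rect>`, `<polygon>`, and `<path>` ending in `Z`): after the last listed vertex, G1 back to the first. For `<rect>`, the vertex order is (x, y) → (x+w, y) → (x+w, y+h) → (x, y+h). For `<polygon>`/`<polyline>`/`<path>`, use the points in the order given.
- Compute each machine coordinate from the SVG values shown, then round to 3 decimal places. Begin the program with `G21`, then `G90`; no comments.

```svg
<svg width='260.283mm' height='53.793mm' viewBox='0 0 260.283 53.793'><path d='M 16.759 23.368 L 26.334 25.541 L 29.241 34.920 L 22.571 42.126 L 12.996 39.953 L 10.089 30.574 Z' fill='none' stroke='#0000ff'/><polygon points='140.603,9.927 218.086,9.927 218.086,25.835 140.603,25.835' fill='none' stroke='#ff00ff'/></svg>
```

viewBox `0 0 260.283 53.793` with mm width/height → 1 unit = 1 mm. Flip: y_m = 53.793 − y_svg.

**Shape 1** — `<path>` regular polygon, stroke `#0000ff` → engrave (S281, F2239). Machine vertices: (16.759,30.425) → (26.334,28.252) → (29.241,18.873) → (22.571,11.667) → (12.996,13.840) → (10.089,23.219) → (16.759,30.425). Closed: final G1 returns to the first vertex.

**Shape 2** — `<polygon>` rectangle, stroke `#ff00ff` → cut (S690, F722). Machine vertices: (140.603,43.866) → (218.086,43.866) → (218.086,27.958) → (140.603,27.958) → (140.603,43.866). Closed: final G1 returns to the first vertex.

G21
G90
G0 X16.759 Y30.425
M3 S281
G01 X26.334 Y28.252 F2239
G01 X29.241 Y18.873
G01 X22.571 Y11.667
G01 X12.996 Y13.840
G01 X10.089 Y23.219
G01 X16.759 Y30.425
M5
G0 X140.603 Y43.866
M3 S690
G01 X218.086 Y43.866 F722
G01 X218.086 Y27.958
G01 X140.603 Y27.958
G01 X140.603 Y43.866
M5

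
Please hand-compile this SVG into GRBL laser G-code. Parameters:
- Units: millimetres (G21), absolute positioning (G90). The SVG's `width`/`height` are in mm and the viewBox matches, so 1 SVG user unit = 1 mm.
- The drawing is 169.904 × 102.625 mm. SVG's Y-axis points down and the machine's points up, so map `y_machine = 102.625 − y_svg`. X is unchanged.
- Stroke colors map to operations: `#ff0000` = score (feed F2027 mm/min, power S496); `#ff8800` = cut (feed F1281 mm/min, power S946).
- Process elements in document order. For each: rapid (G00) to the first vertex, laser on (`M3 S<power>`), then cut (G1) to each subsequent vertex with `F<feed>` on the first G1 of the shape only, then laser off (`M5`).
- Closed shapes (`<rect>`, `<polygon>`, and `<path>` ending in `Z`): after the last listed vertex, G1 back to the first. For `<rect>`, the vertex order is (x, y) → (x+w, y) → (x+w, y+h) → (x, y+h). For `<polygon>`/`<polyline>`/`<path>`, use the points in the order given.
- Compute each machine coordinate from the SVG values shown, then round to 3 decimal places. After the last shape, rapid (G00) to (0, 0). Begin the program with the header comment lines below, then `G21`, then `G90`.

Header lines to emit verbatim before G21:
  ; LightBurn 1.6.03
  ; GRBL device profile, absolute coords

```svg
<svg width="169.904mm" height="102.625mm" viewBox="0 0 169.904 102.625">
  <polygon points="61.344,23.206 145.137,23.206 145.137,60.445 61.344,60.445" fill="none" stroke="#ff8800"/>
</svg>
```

; LightBurn 1.6.03
; GRBL device profile, absolute coords
G21
G90
G00 X61.344 Y79.419
M3 S946
G1 X145.137 Y79.419 F1281
G1 X145.137 Y42.180
G1 X61.344 Y42.180
G1 X61.344 Y79.419
M5
G00 X0.000 Y0.000

Since the viewBox matches the mm dimensions, user units are millimetres directly. The only transform is the Y-flip y_m = 102.625 − y_svg.

Shape 1 is a rectangle drawn with `<polygon>`. Its stroke #ff8800 means cut at S946, F1281. After flipping Y the toolpath is (61.344,79.419) → (145.137,79.419) → (145.137,42.180) → (61.344,42.180) → (61.344,79.419), returning to the start.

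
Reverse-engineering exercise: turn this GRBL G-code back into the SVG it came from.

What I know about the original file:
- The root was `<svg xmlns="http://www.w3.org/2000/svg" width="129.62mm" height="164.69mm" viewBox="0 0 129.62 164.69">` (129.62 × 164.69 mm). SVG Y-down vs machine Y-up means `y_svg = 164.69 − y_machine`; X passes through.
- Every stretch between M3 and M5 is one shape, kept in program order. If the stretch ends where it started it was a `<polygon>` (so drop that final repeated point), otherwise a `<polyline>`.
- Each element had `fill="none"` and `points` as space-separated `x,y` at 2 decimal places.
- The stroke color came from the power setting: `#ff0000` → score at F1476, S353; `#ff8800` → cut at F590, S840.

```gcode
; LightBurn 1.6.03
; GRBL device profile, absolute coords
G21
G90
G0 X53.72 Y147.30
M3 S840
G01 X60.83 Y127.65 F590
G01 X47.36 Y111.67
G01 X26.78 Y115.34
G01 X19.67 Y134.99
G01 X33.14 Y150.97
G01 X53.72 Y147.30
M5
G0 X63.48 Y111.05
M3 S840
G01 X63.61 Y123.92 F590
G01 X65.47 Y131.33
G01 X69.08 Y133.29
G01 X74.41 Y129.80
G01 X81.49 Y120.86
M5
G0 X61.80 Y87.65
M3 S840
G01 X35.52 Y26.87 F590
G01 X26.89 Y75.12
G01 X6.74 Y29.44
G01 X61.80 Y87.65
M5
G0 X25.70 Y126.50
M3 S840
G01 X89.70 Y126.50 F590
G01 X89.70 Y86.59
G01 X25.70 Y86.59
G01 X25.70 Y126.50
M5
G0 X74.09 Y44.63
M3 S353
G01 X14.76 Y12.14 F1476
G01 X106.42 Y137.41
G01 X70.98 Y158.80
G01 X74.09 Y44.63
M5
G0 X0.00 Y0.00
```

<svg xmlns="http://www.w3.org/2000/svg" width="129.62mm" height="164.69mm" viewBox="0 0 129.62 164.69">
  <polygon points="53.72,17.39 60.83,37.04 47.36,53.02 26.78,49.35 19.67,29.70 33.14,13.72" fill="none" stroke="#ff8800"/>
  <polyline points="63.48,53.64 63.61,40.77 65.47,33.36 69.08,31.40 74.41,34.89 81.49,43.83" fill="none" stroke="#ff8800"/>
  <polygon points="61.80,77.04 35.52,137.82 26.89,89.57 6.74,135.25" fill="none" stroke="#ff8800"/>
  <polygon points="25.70,38.19 89.70,38.19 89.70,78.10 25.70,78.10" fill="none" stroke="#ff8800"/>
  <polygon points="74.09,120.06 14.76,152.55 106.42,27.28 70.98,5.89" fill="none" stroke="#ff0000"/>
</svg>

y_svg = 164.69 − y_m.

[1] S840→`#ff8800` (cut); closed run; points: 53.72,17.39 60.83,37.04 47.36,53.02 26.78,49.35 19.67,29.70 33.14,13.72

[2] S840→`#ff8800` (cut); open run; points: 63.48,53.64 63.61,40.77 65.47,33.36 69.08,31.40 74.41,34.89 81.49,43.83

[3] S840→`#ff8800` (cut); closed run; points: 61.80,77.04 35.52,137.82 26.89,89.57 6.74,135.25

[4] S840→`#ff8800` (cut); closed run; points: 25.70,38.19 89.70,38.19 89.70,78.10 25.70,78.10

[5] S353→`#ff0000` (score); closed run; points: 74.09,120.06 14.76,152.55 106.42,27.28 70.98,5.89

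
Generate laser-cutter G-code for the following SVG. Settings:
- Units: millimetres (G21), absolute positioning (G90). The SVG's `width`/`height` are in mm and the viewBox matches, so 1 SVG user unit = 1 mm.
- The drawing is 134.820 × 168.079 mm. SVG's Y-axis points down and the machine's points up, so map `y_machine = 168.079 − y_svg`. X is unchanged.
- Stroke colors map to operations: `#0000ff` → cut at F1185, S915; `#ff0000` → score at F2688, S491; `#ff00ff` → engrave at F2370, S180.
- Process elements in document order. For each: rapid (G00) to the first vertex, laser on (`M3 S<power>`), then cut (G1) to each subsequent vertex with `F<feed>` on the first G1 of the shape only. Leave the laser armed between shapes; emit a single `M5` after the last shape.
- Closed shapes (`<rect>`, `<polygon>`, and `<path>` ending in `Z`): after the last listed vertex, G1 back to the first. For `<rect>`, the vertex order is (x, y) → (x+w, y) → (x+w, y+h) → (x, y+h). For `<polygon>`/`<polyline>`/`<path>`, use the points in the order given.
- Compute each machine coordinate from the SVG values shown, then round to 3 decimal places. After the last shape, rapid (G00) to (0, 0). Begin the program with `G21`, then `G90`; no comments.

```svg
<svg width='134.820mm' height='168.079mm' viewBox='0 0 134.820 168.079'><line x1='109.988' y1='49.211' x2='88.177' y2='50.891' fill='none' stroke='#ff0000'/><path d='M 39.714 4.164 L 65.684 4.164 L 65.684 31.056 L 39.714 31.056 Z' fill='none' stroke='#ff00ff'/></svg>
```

G21
G90
G00 X109.988 Y118.868
M3 S491
G1 X88.177 Y117.188 F2688
G00 X39.714 Y163.915
M3 S180
G1 X65.684 Y163.915 F2370
G1 X65.684 Y137.023
G1 X39.714 Y137.023
G1 X39.714 Y163.915
M5
G00 X0.000 Y0.000

viewBox `0 0 134.820 168.079` with mm width/height → 1 unit = 1 mm. Flip: y_m = 168.079 − y_svg.

**Shape 1** — `<line>` line segment, stroke `#ff0000` → score (S491, F2688). Machine vertices: (109.988,118.868) → (88.177,117.188). Open path.

**Shape 2** — `<path>` rectangle, stroke `#ff00ff` → engrave (S180, F2370). Machine vertices: (39.714,163.915) → (65.684,163.915) → (65.684,137.023) → (39.714,137.023) → (39.714,163.915). Closed: final G1 returns to the first vertex.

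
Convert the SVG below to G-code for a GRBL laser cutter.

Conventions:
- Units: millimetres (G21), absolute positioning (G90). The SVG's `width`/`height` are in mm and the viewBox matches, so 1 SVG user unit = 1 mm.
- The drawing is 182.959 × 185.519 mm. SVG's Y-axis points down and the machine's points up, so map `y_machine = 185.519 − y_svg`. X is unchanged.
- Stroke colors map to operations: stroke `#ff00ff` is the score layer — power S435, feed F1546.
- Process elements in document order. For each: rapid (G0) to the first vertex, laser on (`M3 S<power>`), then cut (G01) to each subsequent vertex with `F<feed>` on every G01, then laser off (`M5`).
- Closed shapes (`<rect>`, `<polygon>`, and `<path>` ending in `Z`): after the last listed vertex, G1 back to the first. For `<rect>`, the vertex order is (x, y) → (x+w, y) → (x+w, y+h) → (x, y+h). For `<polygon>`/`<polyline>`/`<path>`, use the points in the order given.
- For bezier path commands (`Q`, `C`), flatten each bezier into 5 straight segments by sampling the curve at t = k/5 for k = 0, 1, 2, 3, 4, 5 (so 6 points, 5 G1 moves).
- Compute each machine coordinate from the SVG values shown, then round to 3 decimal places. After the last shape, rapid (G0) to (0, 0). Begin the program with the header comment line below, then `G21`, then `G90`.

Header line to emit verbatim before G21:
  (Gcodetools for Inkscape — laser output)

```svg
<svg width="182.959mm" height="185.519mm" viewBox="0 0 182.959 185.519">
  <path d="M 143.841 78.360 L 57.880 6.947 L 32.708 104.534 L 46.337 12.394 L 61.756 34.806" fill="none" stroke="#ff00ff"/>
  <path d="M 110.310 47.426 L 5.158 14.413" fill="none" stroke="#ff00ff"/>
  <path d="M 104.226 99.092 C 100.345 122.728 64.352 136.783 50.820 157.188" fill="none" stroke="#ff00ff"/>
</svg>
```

viewBox `0 0 182.959 185.519` with mm width/height → 1 unit = 1 mm. Flip: y_m = 185.519 − y_svg.

**Shape 1** — `<path>` open polyline, stroke `#ff00ff` → score (S435, F1546). Machine vertices: (143.841,107.159) → (57.880,178.572) → (32.708,80.985) → (46.337,173.125) → (61.756,150.713). Open path.

**Shape 2** — `<path>` line segment, stroke `#ff00ff` → score (S435, F1546). Machine vertices: (110.310,138.093) → (5.158,171.106). Open path.

**Shape 3** — `<path>` cubic bezier, stroke `#ff00ff` → score (S435, F1546). Control points (SVG): P0=(104.226,99.092), P1=(100.345,122.728), P2=(64.352,136.783), P3=(50.820,157.188); sampled at t=k/5. Machine vertices: (104.226,86.427) → (98.481,73.268) → (87.648,61.643) → (74.347,50.789) → (61.198,39.939) → (50.820,28.331). Open path.

(Gcodetools for Inkscape — laser output)
G21
G90
G0 X143.841 Y107.159
M3 S435
G01 X57.880 Y178.572 F1546
G01 X32.708 Y80.985 F1546
G01 X46.337 Y173.125 F1546
G01 X61.756 Y150.713 F1546
M5
G0 X110.310 Y138.093
M3 S435
G01 X5.158 Y171.106 F1546
M5
G0 X104.226 Y86.427
M3 S435
G01 X98.481 Y73.268 F1546
G01 X87.648 Y61.643 F1546
G01 X74.347 Y50.789 F1546
G01 X61.198 Y39.939 F1546
G01 X50.820 Y28.331 F1546
M5
G0 X0.000 Y0.000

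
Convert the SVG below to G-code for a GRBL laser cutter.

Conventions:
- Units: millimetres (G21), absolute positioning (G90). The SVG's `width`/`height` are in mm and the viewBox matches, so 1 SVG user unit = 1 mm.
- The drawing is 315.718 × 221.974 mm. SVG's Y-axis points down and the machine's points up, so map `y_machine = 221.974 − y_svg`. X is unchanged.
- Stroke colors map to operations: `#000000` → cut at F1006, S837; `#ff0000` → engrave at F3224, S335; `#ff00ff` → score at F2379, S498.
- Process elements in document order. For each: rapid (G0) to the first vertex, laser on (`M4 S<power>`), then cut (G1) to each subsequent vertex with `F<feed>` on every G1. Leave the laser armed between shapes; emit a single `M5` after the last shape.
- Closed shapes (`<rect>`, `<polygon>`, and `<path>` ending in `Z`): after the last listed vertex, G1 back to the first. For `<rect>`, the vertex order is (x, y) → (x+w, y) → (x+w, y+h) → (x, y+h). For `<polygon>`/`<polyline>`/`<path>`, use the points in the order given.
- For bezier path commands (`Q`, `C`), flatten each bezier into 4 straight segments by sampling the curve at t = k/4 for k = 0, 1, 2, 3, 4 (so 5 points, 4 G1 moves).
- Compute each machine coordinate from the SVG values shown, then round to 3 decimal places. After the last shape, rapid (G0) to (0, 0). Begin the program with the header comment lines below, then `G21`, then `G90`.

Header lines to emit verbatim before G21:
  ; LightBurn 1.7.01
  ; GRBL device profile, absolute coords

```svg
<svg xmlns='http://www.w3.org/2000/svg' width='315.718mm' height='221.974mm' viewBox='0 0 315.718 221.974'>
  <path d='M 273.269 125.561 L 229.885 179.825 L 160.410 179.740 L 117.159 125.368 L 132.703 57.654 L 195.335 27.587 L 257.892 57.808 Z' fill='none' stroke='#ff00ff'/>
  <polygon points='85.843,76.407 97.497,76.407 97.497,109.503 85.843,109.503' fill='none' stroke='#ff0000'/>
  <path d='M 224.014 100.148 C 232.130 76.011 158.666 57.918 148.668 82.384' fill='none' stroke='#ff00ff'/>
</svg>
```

; LightBurn 1.7.01
; GRBL device profile, absolute coords
G21
G90
G0 X273.269 Y96.413
M4 S498
G1 X229.885 Y42.149 F2379
G1 X160.410 Y42.234 F2379
G1 X117.159 Y96.606 F2379
G1 X132.703 Y164.320 F2379
G1 X195.335 Y194.387 F2379
G1 X257.892 Y164.166 F2379
G1 X273.269 Y96.413 F2379
G0 X85.843 Y145.567
M4 S335
G1 X97.497 Y145.567 F3224
G1 X97.497 Y112.471 F3224
G1 X85.843 Y112.471 F3224
G1 X85.843 Y145.567 F3224
G0 X224.014 Y121.826
M4 S498
G1 X217.071 Y138.225 F2379
G1 X193.134 Y148.934 F2379
G1 X165.800 Y150.530 F2379
G1 X148.668 Y139.590 F2379
M5
G0 X0.000 Y0.000

Since the viewBox matches the mm dimensions, user units are millimetres directly. The only transform is the Y-flip y_m = 221.974 − y_svg.

Shape 1 is a regular polygon drawn with `<path>`. Its stroke #ff00ff means score at S498, F2379. After flipping Y the toolpath is (273.269,96.413) → (229.885,42.149) → (160.410,42.234) → (117.159,96.606) → (132.703,164.320) → (195.335,194.387) → (257.892,164.166) → (273.269,96.413), returning to the start.

Shape 2 is a rectangle drawn with `<polygon>`. Its stroke #ff0000 means engrave at S335, F3224. After flipping Y the toolpath is (85.843,145.567) → (97.497,145.567) → (97.497,112.471) → (85.843,112.471) → (85.843,145.567), returning to the start.

Shape 3 is a cubic bezier drawn with `<path>`. Its stroke #ff00ff means score at S498, F2379. After flipping Y the toolpath is (224.014,121.826) → (217.071,138.225) → (193.134,148.934) → (165.800,150.530) → (148.668,139.590).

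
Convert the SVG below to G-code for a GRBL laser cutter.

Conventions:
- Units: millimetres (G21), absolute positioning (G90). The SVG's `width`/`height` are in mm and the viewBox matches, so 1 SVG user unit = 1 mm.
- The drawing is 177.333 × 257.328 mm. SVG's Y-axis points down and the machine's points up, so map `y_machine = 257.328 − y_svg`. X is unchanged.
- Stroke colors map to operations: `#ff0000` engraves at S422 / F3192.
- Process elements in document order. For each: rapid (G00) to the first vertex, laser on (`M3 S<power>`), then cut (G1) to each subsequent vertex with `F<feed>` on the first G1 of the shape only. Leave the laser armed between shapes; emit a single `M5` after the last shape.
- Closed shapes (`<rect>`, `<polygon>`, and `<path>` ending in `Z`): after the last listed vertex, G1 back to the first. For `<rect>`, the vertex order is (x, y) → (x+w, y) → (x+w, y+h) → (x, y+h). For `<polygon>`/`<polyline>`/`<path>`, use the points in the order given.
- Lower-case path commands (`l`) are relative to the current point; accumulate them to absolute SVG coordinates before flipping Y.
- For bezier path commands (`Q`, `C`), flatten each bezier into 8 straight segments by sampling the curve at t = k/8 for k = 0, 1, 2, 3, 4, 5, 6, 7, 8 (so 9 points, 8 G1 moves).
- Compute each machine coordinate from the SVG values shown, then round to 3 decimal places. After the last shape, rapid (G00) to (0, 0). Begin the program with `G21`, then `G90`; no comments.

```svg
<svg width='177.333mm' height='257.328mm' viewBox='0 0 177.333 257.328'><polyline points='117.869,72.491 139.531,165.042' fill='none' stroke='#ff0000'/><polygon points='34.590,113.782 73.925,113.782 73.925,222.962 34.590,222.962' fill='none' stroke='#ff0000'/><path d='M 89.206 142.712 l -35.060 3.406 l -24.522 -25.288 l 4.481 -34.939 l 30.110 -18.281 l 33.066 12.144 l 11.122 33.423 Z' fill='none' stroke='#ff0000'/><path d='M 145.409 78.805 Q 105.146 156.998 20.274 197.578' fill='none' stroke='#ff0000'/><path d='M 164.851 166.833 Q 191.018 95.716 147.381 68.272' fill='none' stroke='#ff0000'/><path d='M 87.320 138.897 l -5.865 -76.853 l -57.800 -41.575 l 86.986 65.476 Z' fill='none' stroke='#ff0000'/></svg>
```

G21
G90
G00 X117.869 Y184.837
M3 S422
G1 X139.531 Y92.286 F3192
G00 X34.590 Y143.546
M3 S422
G1 X73.925 Y143.546 F3192
G1 X73.925 Y34.366
G1 X34.590 Y34.366
G1 X34.590 Y143.546
G00 X89.206 Y114.616
M3 S422
G1 X54.146 Y111.210 F3192
G1 X29.624 Y136.498
G1 X34.105 Y171.437
G1 X64.215 Y189.718
G1 X97.281 Y177.574
G1 X108.403 Y144.151
G1 X89.206 Y114.616
G00 X145.409 Y178.523
M3 S422
G1 X134.646 Y159.562 F3192
G1 X122.489 Y141.777
G1 X108.939 Y125.168
G1 X93.994 Y109.733
G1 X77.655 Y95.474
G1 X59.922 Y82.391
G1 X40.795 Y70.483
G1 X20.274 Y59.750
G00 X164.851 Y90.495
M3 S422
G1 X170.302 Y107.592 F3192
G1 X173.572 Y123.324
G1 X174.660 Y137.691
G1 X173.567 Y150.694
G1 X170.293 Y162.331
G1 X164.837 Y172.604
G1 X157.200 Y181.513
G1 X147.381 Y189.056
G00 X87.320 Y118.431
M3 S422
G1 X81.455 Y195.284 F3192
G1 X23.655 Y236.859
G1 X110.641 Y171.383
G1 X87.320 Y118.431
M5
G00 X0.000 Y0.000

viewBox `0 0 177.333 257.328` with mm width/height → 1 unit = 1 mm. Flip: y_m = 257.328 − y_svg.

**Shape 1** — `<polyline>` line segment, stroke `#ff0000` → engrave (S422, F3192). Machine vertices: (117.869,184.837) → (139.531,92.286). Open path.

**Shape 2** — `<polygon>` rectangle, stroke `#ff0000` → engrave (S422, F3192). Machine vertices: (34.590,143.546) → (73.925,143.546) → (73.925,34.366) → (34.590,34.366) → (34.590,143.546). Closed: final G1 returns to the first vertex.

**Shape 3** — `<path>` regular polygon, stroke `#ff0000` → engrave (S422, F3192). Machine vertices: (89.206,114.616) → (54.146,111.210) → (29.624,136.498) → (34.105,171.437) → (64.215,189.718) → (97.281,177.574) → (108.403,144.151) → (89.206,114.616). Closed: final G1 returns to the first vertex.

**Shape 4** — `<path>` quadratic bezier, stroke `#ff0000` → engrave (S422, F3192). Control points (SVG): P0=(145.409,78.805), P1=(105.146,156.998), P2=(20.274,197.578); sampled at t=k/8. Machine vertices: (145.409,178.523) → (134.646,159.562) → (122.489,141.777) → (108.939,125.168) → (93.994,109.733) → (77.655,95.474) → (59.922,82.391) → (40.795,70.483) → (20.274,59.750). Open path.

**Shape 5** — `<path>` quadratic bezier, stroke `#ff0000` → engrave (S422, F3192). Control points (SVG): P0=(164.851,166.833), P1=(191.018,95.716), P2=(147.381,68.272); sampled at t=k/8. Machine vertices: (164.851,90.495) → (170.302,107.592) → (173.572,123.324) → (174.660,137.691) → (173.567,150.694) → (170.293,162.331) → (164.837,172.604) → (157.200,181.513) → (147.381,189.056). Open path.

**Shape 6** — `<path>` closed polygon, stroke `#ff0000` → engrave (S422, F3192). Machine vertices: (87.320,118.431) → (81.455,195.284) → (23.655,236.859) → (110.641,171.383) → (87.320,118.431). Closed: final G1 returns to the first vertex.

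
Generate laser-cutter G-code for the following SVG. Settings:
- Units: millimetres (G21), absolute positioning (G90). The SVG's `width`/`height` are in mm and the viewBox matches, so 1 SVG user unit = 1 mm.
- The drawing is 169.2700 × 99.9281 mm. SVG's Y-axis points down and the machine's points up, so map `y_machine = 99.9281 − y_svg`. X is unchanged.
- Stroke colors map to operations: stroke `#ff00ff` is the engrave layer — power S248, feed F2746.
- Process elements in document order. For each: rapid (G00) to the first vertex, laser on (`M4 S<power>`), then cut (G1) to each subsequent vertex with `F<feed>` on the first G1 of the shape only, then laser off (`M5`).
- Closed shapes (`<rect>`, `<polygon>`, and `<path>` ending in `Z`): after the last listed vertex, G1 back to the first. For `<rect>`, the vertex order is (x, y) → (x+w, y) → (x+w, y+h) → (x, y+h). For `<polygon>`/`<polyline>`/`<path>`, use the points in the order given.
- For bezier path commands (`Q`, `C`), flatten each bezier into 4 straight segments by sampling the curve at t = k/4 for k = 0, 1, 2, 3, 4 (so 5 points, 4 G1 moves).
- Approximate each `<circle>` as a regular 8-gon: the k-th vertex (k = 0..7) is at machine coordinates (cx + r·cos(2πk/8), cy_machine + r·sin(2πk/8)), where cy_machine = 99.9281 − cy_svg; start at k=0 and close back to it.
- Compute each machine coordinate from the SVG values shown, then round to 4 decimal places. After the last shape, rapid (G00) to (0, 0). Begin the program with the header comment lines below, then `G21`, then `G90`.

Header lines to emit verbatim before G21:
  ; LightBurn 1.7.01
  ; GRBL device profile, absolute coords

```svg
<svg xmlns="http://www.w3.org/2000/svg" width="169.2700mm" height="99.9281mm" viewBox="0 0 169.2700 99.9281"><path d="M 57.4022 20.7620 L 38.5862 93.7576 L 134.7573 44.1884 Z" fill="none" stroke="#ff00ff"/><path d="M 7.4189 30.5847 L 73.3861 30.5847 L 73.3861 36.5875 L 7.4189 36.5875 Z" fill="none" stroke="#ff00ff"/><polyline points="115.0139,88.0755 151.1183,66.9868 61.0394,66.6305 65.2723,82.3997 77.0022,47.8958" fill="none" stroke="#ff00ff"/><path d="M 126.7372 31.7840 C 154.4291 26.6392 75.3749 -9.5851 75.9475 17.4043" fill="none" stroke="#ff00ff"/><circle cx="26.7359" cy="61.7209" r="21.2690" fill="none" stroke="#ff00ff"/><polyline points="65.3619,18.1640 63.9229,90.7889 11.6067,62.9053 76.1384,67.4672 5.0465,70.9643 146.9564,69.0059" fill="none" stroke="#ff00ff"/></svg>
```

viewBox `0 0 169.2700 99.9281` with mm width/height → 1 unit = 1 mm. Flip: y_m = 99.9281 − y_svg.

**Shape 1** — `<path>` closed polygon, stroke `#ff00ff` → engrave (S248, F2746). Machine vertices: (57.4022,79.1661) → (38.5862,6.1705) → (134.7573,55.7397) → (57.4022,79.1661). Closed: final G1 returns to the first vertex.

**Shape 2** — `<path>` rectangle, stroke `#ff00ff` → engrave (S248, F2746). Machine vertices: (7.4189,69.3434) → (73.3861,69.3434) → (73.3861,63.3406) → (7.4189,63.3406) → (7.4189,69.3434). Closed: final G1 returns to the first vertex.

**Shape 3** — `<polyline>` open polyline, stroke `#ff00ff` → engrave (S248, F2746). Machine vertices: (115.0139,11.8526) → (151.1183,32.9413) → (61.0394,33.2976) → (65.2723,17.5284) → (77.0022,52.0323). Open path.

**Shape 4** — `<path>` cubic bezier, stroke `#ff00ff` → engrave (S248, F2746). Control points (SVG): P0=(126.7372,31.7840), P1=(154.4291,26.6392), P2=(75.3749,-9.5851), P3=(75.9475,17.4043); sampled at t=k/4. Machine vertices: (126.7372,68.1441) → (130.4033,76.3568) → (111.5121,87.3843) → (87.5360,92.3866) → (75.9475,82.5238). Open path.

**Shape 5** — `<circle>` circle, stroke `#ff00ff` → engrave (S248, F2746). Machine vertices: (48.0049,38.2072) → (41.7754,53.2467) → (26.7359,59.4762) → (11.6964,53.2467) → (5.4669,38.2072) → (11.6964,23.1677) → (26.7359,16.9382) → (41.7754,23.1677) → (48.0049,38.2072). Closed: final G1 returns to the first vertex.

**Shape 6** — `<polyline>` open polyline, stroke `#ff00ff` → engrave (S248, F2746). Machine vertices: (65.3619,81.7641) → (63.9229,9.1392) → (11.6067,37.0228) → (76.1384,32.4609) → (5.0465,28.9638) → (146.9564,30.9222). Open path.

; LightBurn 1.7.01
; GRBL device profile, absolute coords
G21
G90
G00 X57.4022 Y79.1661
M4 S248
G1 X38.5862 Y6.1705 F2746
G1 X134.7573 Y55.7397
G1 X57.4022 Y79.1661
M5
G00 X7.4189 Y69.3434
M4 S248
G1 X73.3861 Y69.3434 F2746
G1 X73.3861 Y63.3406
G1 X7.4189 Y63.3406
G1 X7.4189 Y69.3434
M5
G00 X115.0139 Y11.8526
M4 S248
G1 X151.1183 Y32.9413 F2746
G1 X61.0394 Y33.2976
G1 X65.2723 Y17.5284
G1 X77.0022 Y52.0323
M5
G00 X126.7372 Y68.1441
M4 S248
G1 X130.4033 Y76.3568 F2746
G1 X111.5121 Y87.3843
G1 X87.5360 Y92.3866
G1 X75.9475 Y82.5238
M5
G00 X48.0049 Y38.2072
M4 S248
G1 X41.7754 Y53.2467 F2746
G1 X26.7359 Y59.4762
G1 X11.6964 Y53.2467
G1 X5.4669 Y38.2072
G1 X11.6964 Y23.1677
G1 X26.7359 Y16.9382
G1 X41.7754 Y23.1677
G1 X48.0049 Y38.2072
M5
G00 X65.3619 Y81.7641
M4 S248
G1 X63.9229 Y9.1392 F2746
G1 X11.6067 Y37.0228
G1 X76.1384 Y32.4609
G1 X5.0465 Y28.9638
G1 X146.9564 Y30.9222
M5
G00 X0.0000 Y0.0000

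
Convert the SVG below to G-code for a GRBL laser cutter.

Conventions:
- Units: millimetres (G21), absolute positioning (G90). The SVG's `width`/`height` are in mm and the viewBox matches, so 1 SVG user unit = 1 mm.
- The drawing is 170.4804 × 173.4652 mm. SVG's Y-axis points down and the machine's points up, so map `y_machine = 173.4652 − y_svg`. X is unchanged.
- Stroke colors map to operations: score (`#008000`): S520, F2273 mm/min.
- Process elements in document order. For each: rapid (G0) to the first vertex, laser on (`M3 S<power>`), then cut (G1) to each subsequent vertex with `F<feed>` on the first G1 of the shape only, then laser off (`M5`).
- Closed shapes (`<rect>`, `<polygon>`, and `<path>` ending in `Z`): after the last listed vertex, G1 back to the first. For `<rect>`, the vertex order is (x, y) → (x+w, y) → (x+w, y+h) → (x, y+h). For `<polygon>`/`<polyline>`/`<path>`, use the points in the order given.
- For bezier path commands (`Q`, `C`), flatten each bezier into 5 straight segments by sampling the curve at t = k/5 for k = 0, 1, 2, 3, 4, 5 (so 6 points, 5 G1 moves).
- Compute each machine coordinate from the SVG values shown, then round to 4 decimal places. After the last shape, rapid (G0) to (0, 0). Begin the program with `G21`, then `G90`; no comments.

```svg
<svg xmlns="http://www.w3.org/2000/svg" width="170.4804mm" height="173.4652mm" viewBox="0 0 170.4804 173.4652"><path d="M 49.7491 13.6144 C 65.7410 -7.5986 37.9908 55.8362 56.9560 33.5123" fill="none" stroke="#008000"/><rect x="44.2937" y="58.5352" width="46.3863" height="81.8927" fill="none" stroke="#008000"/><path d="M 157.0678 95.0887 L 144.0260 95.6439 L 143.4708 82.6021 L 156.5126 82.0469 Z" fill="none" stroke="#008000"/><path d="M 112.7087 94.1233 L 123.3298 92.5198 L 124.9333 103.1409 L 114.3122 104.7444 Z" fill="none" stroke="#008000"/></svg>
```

G21
G90
G0 X49.7491 Y159.8508
M3 S520
G1 X54.8188 Y163.7841 F2273
G1 X53.7325 Y155.5815
G1 X50.8319 Y143.4224
G1 X50.4591 Y135.4864
G1 X56.9560 Y139.9529
M5
G0 X44.2937 Y114.9300
M3 S520
G1 X90.6800 Y114.9300 F2273
G1 X90.6800 Y33.0373
G1 X44.2937 Y33.0373
G1 X44.2937 Y114.9300
M5
G0 X157.0678 Y78.3765
M3 S520
G1 X144.0260 Y77.8213 F2273
G1 X143.4708 Y90.8631
G1 X156.5126 Y91.4183
G1 X157.0678 Y78.3765
M5
G0 X112.7087 Y79.3419
M3 S520
G1 X123.3298 Y80.9454 F2273
G1 X124.9333 Y70.3243
G1 X114.3122 Y68.7208
G1 X112.7087 Y79.3419
M5
G0 X0.0000 Y0.0000

1 u = 1 mm; y_m = 173.4652 − y.

[1] `<path>` cubic bezier, #008000→score S520 F2273: (49.7491,159.8508) → (54.8188,163.7841) → (53.7325,155.5815) → (50.8319,143.4224) → (50.4591,135.4864) → (56.9560,139.9529)

[2] `<rect>` rectangle, #008000→score S520 F2273: (44.2937,114.9300) → (90.6800,114.9300) → (90.6800,33.0373) → (44.2937,33.0373) → (44.2937,114.9300) (closed)

[3] `<path>` regular polygon, #008000→score S520 F2273: (157.0678,78.3765) → (144.0260,77.8213) → (143.4708,90.8631) → (156.5126,91.4183) → (157.0678,78.3765) (closed)

[4] `<path>` regular polygon, #008000→score S520 F2273: (112.7087,79.3419) → (123.3298,80.9454) → (124.9333,70.3243) → (114.3122,68.7208) → (112.7087,79.3419) (closed)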